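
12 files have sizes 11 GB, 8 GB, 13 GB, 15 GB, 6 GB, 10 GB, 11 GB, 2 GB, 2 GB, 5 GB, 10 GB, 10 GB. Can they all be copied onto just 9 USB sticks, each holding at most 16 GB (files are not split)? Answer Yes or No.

Yes

A valid assignment using 8 USB sticks:
  USB stick 1: 15 = 15
  USB stick 2: 13 + 2 = 15
  USB stick 3: 11 + 5 = 16
  USB stick 4: 11 + 2 = 13
  USB stick 5: 10 + 6 = 16
  USB stick 6: 10 = 10
  USB stick 7: 10 = 10
  USB stick 8: 8 = 8
That uses only 8 ≤ 9, so 9 USB sticks are enough.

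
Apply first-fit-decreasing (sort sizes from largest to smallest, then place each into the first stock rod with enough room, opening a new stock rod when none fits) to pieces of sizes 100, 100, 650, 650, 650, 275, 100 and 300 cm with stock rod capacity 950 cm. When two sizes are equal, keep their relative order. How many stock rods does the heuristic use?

Sorted descending: 650, 650, 650, 300, 275, 100, 100, 100.
  650 → stock rod 1 (new)  [load 650/950]
  650 → stock rod 2 (new)  [load 650/950]
  650 → stock rod 3 (new)  [load 650/950]
  300 → stock rod 1  [load 950/950]
  275 → stock rod 2  [load 925/950]
  100 → stock rod 3  [load 750/950]
  100 → stock rod 3  [load 850/950]
  100 → stock rod 3  [load 950/950]
3 stock rods opened.

3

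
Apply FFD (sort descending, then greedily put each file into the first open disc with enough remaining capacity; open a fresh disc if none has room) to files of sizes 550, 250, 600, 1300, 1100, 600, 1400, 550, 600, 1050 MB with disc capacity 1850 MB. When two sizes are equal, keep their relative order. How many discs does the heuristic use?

5

Sorted descending: 1400, 1300, 1100, 1050, 600, 600, 600, 550, 550, 250.
  1400 → disc 1 (new)  [load 1400/1850]
  1300 → disc 2 (new)  [load 1300/1850]
  1100 → disc 3 (new)  [load 1100/1850]
  1050 → disc 4 (new)  [load 1050/1850]
  600 → disc 3  [load 1700/1850]
  600 → disc 4  [load 1650/1850]
  600 → disc 5 (new)  [load 600/1850]
  550 → disc 2  [load 1850/1850]
  550 → disc 5  [load 1150/1850]
  250 → disc 1  [load 1650/1850]
5 discs opened.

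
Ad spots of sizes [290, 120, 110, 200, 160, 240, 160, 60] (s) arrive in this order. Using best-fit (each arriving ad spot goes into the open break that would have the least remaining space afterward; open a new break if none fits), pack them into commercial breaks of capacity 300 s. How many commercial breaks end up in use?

6

  290 → break 1 (new)  [load 290/300]
  120 → break 2 (new)  [load 120/300]
  110 → break 2  [load 230/300]
  200 → break 3 (new)  [load 200/300]
  160 → break 4 (new)  [load 160/300]
  240 → break 5 (new)  [load 240/300]
  160 → break 6 (new)  [load 160/300]
  60 → break 5  [load 300/300]
6 commercial breaks opened.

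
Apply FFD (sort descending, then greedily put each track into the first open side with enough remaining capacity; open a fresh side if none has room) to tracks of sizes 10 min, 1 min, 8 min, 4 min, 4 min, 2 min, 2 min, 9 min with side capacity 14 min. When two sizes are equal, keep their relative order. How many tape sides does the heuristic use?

Sorted descending: 10, 9, 8, 4, 4, 2, 2, 1.
  10 → side 1 (new)  [load 10/14]
  9 → side 2 (new)  [load 9/14]
  8 → side 3 (new)  [load 8/14]
  4 → side 1  [load 14/14]
  4 → side 2  [load 13/14]
  2 → side 3  [load 10/14]
  2 → side 3  [load 12/14]
  1 → side 2  [load 14/14]
3 tape sides opened.

3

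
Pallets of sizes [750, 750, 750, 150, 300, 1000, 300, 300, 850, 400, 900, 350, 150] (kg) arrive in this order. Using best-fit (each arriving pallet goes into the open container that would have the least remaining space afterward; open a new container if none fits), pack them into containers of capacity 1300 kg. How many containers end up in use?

  750 → container 1 (new)  [load 750/1300]
  750 → container 2 (new)  [load 750/1300]
  750 → container 3 (new)  [load 750/1300]
  150 → container 1  [load 900/1300]
  300 → container 1  [load 1200/1300]
  1000 → container 4 (new)  [load 1000/1300]
  300 → container 4  [load 1300/1300]
  300 → container 2  [load 1050/1300]
  850 → container 5 (new)  [load 850/1300]
  400 → container 5  [load 1250/1300]
  900 → container 6 (new)  [load 900/1300]
  350 → container 6  [load 1250/1300]
  150 → container 2  [load 1200/1300]
6 containers opened.

6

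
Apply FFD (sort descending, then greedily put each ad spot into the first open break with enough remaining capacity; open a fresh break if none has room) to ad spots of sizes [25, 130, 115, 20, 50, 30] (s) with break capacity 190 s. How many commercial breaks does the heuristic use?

Sorted descending: 130, 115, 50, 30, 25, 20.
  130 → break 1 (new)  [load 130/190]
  115 → break 2 (new)  [load 115/190]
  50 → break 1  [load 180/190]
  30 → break 2  [load 145/190]
  25 → break 2  [load 170/190]
  20 → break 2  [load 190/190]
2 commercial breaks opened.

2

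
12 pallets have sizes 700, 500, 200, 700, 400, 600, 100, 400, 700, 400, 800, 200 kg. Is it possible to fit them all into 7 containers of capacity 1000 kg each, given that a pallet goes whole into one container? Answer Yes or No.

Yes

A valid assignment using 7 containers:
  container 1: 800 + 200 = 1000
  container 2: 700 + 200 + 100 = 1000
  container 3: 700 = 700
  container 4: 700 = 700
  container 5: 600 + 400 = 1000
  container 6: 500 + 400 = 900
  container 7: 400 = 400
Every load is within 1000 kg, so 7 containers suffice.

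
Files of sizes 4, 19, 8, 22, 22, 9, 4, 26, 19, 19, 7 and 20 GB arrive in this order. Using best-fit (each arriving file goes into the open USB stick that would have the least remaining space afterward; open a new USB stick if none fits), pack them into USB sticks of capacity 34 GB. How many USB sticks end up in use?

  4 → USB stick 1 (new)  [load 4/34]
  19 → USB stick 1  [load 23/34]
  8 → USB stick 1  [load 31/34]
  22 → USB stick 2 (new)  [load 22/34]
  22 → USB stick 3 (new)  [load 22/34]
  9 → USB stick 2  [load 31/34]
  4 → USB stick 3  [load 26/34]
  26 → USB stick 4 (new)  [load 26/34]
  19 → USB stick 5 (new)  [load 19/34]
  19 → USB stick 6 (new)  [load 19/34]
  7 → USB stick 3  [load 33/34]
  20 → USB stick 7 (new)  [load 20/34]
7 USB sticks opened.

7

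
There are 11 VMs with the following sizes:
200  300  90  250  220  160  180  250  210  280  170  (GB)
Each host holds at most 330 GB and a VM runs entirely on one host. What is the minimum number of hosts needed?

9

Total = 300 + 280 + 250 + 250 + 220 + 210 + 200 + 180 + 170 + 160 + 90 = 2310 GB.
Lower bound: ⌈2310/330⌉ = 7 hosts.
Also, 9 VMs each exceed 165 GB, and no two of those can share a host, so at least 9 hosts are needed.
A packing using 9 hosts:
  host 1: 300 = 300
  host 2: 280 = 280
  host 3: 250 = 250
  host 4: 250 = 250
  host 5: 220 + 90 = 310
  host 6: 210 = 210
  host 7: 200 = 200
  host 8: 180 = 180
  host 9: 170 + 160 = 330
This matches the lower bound, so 9 is optimal.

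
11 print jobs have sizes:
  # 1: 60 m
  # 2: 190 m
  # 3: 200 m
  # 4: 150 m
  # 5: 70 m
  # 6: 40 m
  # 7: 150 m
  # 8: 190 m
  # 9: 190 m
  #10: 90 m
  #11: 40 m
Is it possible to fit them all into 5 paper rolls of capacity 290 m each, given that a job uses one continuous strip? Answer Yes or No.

Total = 1370 m; ⌈1370/290⌉ = 5.
6 print jobs each exceed half the capacity and cannot share a roll, forcing at least 6 paper rolls.
At least 6 paper rolls are required, but only 5 are allowed.

No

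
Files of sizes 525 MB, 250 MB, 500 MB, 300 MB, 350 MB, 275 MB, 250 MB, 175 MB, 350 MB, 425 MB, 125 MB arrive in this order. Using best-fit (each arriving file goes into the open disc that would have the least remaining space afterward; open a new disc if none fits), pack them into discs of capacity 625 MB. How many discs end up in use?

7

  525 → disc 1 (new)  [load 525/625]
  250 → disc 2 (new)  [load 250/625]
  500 → disc 3 (new)  [load 500/625]
  300 → disc 2  [load 550/625]
  350 → disc 4 (new)  [load 350/625]
  275 → disc 4  [load 625/625]
  250 → disc 5 (new)  [load 250/625]
  175 → disc 5  [load 425/625]
  350 → disc 6 (new)  [load 350/625]
  425 → disc 7 (new)  [load 425/625]
  125 → disc 3  [load 625/625]
7 discs opened.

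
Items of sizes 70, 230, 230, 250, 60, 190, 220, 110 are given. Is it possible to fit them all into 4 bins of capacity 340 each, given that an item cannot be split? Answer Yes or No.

Total = 1360; ⌈1360/340⌉ = 4.
5 items each exceed half the capacity and cannot share a bin, forcing at least 5 bins.
At least 5 bins are required, but only 4 are allowed.

No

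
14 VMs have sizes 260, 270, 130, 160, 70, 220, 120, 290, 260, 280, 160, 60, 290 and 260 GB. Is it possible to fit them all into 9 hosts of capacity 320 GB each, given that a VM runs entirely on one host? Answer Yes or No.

No

Total = 2830 GB; ⌈2830/320⌉ = 9.
The bound of 9 does not rule out 9, but exhaustive search shows no assignment into 9 hosts of capacity 320 GB exists — the minimum is 10.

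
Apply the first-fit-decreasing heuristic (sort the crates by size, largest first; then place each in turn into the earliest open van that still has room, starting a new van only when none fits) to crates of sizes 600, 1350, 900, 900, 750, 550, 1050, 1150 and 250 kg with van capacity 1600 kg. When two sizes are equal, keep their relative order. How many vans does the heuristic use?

6

Sorted descending: 1350, 1150, 1050, 900, 900, 750, 600, 550, 250.
  1350 → van 1 (new)  [load 1350/1600]
  1150 → van 2 (new)  [load 1150/1600]
  1050 → van 3 (new)  [load 1050/1600]
  900 → van 4 (new)  [load 900/1600]
  900 → van 5 (new)  [load 900/1600]
  750 → van 6 (new)  [load 750/1600]
  600 → van 4  [load 1500/1600]
  550 → van 3  [load 1600/1600]
  250 → van 1  [load 1600/1600]
6 vans opened.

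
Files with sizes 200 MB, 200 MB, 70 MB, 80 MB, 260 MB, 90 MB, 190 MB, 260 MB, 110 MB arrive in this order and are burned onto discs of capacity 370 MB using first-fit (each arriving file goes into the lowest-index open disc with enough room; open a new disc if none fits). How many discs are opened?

  200 → disc 1 (new)  [load 200/370]
  200 → disc 2 (new)  [load 200/370]
  70 → disc 1  [load 270/370]
  80 → disc 1  [load 350/370]
  260 → disc 3 (new)  [load 260/370]
  90 → disc 2  [load 290/370]
  190 → disc 4 (new)  [load 190/370]
  260 → disc 5 (new)  [load 260/370]
  110 → disc 3  [load 370/370]
5 discs opened.

5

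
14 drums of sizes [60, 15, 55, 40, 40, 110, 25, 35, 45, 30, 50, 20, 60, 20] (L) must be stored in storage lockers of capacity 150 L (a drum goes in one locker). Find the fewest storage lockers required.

Total = 110 + 60 + 60 + 55 + 50 + 45 + 40 + 40 + 35 + 30 + 25 + 20 + 20 + 15 = 605 L.
Lower bound: ⌈605/150⌉ = 5 storage lockers.
A packing using 5 storage lockers:
  locker 1: 110 + 40 = 150
  locker 2: 60 + 60 + 30 = 150
  locker 3: 55 + 50 + 45 = 150
  locker 4: 40 + 35 + 25 + 20 + 20 = 140
  locker 5: 15 = 15
This matches the lower bound, so 5 is optimal.

5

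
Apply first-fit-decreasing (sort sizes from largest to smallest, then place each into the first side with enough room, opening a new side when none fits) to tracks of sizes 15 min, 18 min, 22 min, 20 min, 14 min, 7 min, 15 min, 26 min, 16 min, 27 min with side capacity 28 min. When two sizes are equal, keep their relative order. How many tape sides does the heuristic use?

Sorted descending: 27, 26, 22, 20, 18, 16, 15, 15, 14, 7.
  27 → side 1 (new)  [load 27/28]
  26 → side 2 (new)  [load 26/28]
  22 → side 3 (new)  [load 22/28]
  20 → side 4 (new)  [load 20/28]
  18 → side 5 (new)  [load 18/28]
  16 → side 6 (new)  [load 16/28]
  15 → side 7 (new)  [load 15/28]
  15 → side 8 (new)  [load 15/28]
  14 → side 9 (new)  [load 14/28]
  7 → side 4  [load 27/28]
9 tape sides opened.

9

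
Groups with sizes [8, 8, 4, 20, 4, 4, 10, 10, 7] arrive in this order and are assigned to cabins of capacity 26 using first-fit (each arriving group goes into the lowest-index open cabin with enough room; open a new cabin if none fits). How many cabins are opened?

4

  8 → cabin 1 (new)  [load 8/26]
  8 → cabin 1  [load 16/26]
  4 → cabin 1  [load 20/26]
  20 → cabin 2 (new)  [load 20/26]
  4 → cabin 1  [load 24/26]
  4 → cabin 2  [load 24/26]
  10 → cabin 3 (new)  [load 10/26]
  10 → cabin 3  [load 20/26]
  7 → cabin 4 (new)  [load 7/26]
4 cabins opened.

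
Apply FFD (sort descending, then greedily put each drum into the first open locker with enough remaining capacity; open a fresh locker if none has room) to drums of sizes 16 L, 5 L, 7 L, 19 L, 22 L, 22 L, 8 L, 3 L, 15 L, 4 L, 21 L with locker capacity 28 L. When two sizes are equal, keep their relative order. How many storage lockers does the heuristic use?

Sorted descending: 22, 22, 21, 19, 16, 15, 8, 7, 5, 4, 3.
  22 → locker 1 (new)  [load 22/28]
  22 → locker 2 (new)  [load 22/28]
  21 → locker 3 (new)  [load 21/28]
  19 → locker 4 (new)  [load 19/28]
  16 → locker 5 (new)  [load 16/28]
  15 → locker 6 (new)  [load 15/28]
  8 → locker 4  [load 27/28]
  7 → locker 3  [load 28/28]
  5 → locker 1  [load 27/28]
  4 → locker 2  [load 26/28]
  3 → locker 5  [load 19/28]
6 storage lockers opened.

6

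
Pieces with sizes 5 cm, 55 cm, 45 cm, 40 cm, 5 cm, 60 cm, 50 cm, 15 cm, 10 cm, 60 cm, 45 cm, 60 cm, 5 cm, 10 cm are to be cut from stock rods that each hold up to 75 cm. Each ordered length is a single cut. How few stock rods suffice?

8

Total = 60 + 60 + 60 + 55 + 50 + 45 + 45 + 40 + 15 + 10 + 10 + 5 + 5 + 5 = 465 cm.
Lower bound: ⌈465/75⌉ = 7 stock rods.
Also, 8 pieces each exceed 75/2 cm, and no two of those can share a stock rod, so at least 8 stock rods are needed.
A packing using 8 stock rods:
  stock rod 1: 60 + 15 = 75
  stock rod 2: 60 + 10 + 5 = 75
  stock rod 3: 60 + 10 + 5 = 75
  stock rod 4: 55 + 5 = 60
  stock rod 5: 50 = 50
  stock rod 6: 45 = 45
  stock rod 7: 45 = 45
  stock rod 8: 40 = 40
This matches the lower bound, so 8 is optimal.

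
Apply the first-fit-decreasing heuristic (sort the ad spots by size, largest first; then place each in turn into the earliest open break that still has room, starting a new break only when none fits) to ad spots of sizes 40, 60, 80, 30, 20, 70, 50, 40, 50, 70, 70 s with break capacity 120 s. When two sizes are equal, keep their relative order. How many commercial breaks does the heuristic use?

Sorted descending: 80, 70, 70, 70, 60, 50, 50, 40, 40, 30, 20.
  80 → break 1 (new)  [load 80/120]
  70 → break 2 (new)  [load 70/120]
  70 → break 3 (new)  [load 70/120]
  70 → break 4 (new)  [load 70/120]
  60 → break 5 (new)  [load 60/120]
  50 → break 2  [load 120/120]
  50 → break 3  [load 120/120]
  40 → break 1  [load 120/120]
  40 → break 4  [load 110/120]
  30 → break 5  [load 90/120]
  20 → break 5  [load 110/120]
5 commercial breaks opened.

5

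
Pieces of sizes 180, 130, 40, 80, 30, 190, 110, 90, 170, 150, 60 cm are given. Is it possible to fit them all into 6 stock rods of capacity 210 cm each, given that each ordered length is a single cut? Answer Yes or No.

A valid assignment using 6 stock rods:
  stock rod 1: 190 = 190
  stock rod 2: 180 + 30 = 210
  stock rod 3: 170 + 40 = 210
  stock rod 4: 150 + 60 = 210
  stock rod 5: 130 + 80 = 210
  stock rod 6: 110 + 90 = 200
Every load is within 210 cm, so 6 stock rods suffice.

Yes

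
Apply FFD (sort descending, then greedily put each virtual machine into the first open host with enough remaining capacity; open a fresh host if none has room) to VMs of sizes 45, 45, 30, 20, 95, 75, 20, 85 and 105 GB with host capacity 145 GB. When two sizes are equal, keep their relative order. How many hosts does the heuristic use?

4

Sorted descending: 105, 95, 85, 75, 45, 45, 30, 20, 20.
  105 → host 1 (new)  [load 105/145]
  95 → host 2 (new)  [load 95/145]
  85 → host 3 (new)  [load 85/145]
  75 → host 4 (new)  [load 75/145]
  45 → host 2  [load 140/145]
  45 → host 3  [load 130/145]
  30 → host 1  [load 135/145]
  20 → host 4  [load 95/145]
  20 → host 4  [load 115/145]
4 hosts opened.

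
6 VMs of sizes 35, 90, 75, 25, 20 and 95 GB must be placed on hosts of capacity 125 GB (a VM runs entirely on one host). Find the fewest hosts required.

Total = 95 + 90 + 75 + 35 + 25 + 20 = 340 GB.
Lower bound: ⌈340/125⌉ = 3 hosts.
A packing using 3 hosts:
  host 1: 95 + 25 = 120
  host 2: 90 + 35 = 125
  host 3: 75 + 20 = 95
This matches the lower bound, so 3 is optimal.

3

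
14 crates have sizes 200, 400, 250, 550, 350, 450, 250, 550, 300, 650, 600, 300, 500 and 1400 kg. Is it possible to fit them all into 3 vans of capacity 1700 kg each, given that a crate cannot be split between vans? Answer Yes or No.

No

Total = 6750 kg; ⌈6750/1700⌉ = 4.
At least 4 vans are required, but only 3 are allowed.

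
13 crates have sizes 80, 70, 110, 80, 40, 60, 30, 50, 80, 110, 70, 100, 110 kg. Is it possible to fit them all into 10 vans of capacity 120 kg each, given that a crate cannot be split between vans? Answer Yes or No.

A valid assignment using 10 vans:
  van 1: 110 = 110
  van 2: 110 = 110
  van 3: 110 = 110
  van 4: 100 = 100
  van 5: 80 + 40 = 120
  van 6: 80 + 30 = 110
  van 7: 80 = 80
  van 8: 70 + 50 = 120
  van 9: 70 = 70
  van 10: 60 = 60
Every load is within 120 kg, so 10 vans suffice.

Yes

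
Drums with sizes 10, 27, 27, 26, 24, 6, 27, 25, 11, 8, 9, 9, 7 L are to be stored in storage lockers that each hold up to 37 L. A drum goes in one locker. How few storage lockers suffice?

6

Total = 27 + 27 + 27 + 26 + 25 + 24 + 11 + 10 + 9 + 9 + 8 + 7 + 6 = 216 L.
Lower bound: ⌈216/37⌉ = 6 storage lockers.
A packing using 6 storage lockers:
  locker 1: 27 + 10 = 37
  locker 2: 27 + 9 = 36
  locker 3: 27 + 9 = 36
  locker 4: 26 + 11 = 37
  locker 5: 25 + 8 = 33
  locker 6: 24 + 7 + 6 = 37
This matches the lower bound, so 6 is optimal.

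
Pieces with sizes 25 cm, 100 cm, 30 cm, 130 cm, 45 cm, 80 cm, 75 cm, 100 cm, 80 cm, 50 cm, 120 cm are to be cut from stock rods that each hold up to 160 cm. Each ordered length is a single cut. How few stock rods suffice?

Total = 130 + 120 + 100 + 100 + 80 + 80 + 75 + 50 + 45 + 30 + 25 = 835 cm.
Lower bound: ⌈835/160⌉ = 6 stock rods.
A packing using 6 stock rods:
  stock rod 1: 130 + 30 = 160
  stock rod 2: 120 + 25 = 145
  stock rod 3: 100 + 50 = 150
  stock rod 4: 100 + 45 = 145
  stock rod 5: 80 + 80 = 160
  stock rod 6: 75 = 75
This matches the lower bound, so 6 is optimal.

6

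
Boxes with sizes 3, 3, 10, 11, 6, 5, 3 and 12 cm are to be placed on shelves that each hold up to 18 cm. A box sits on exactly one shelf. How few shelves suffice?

Total = 12 + 11 + 10 + 6 + 5 + 3 + 3 + 3 = 53 cm.
Lower bound: ⌈53/18⌉ = 3 shelves.
A packing using 3 shelves:
  shelf 1: 12 + 6 = 18
  shelf 2: 11 + 3 + 3 = 17
  shelf 3: 10 + 5 + 3 = 18
This matches the lower bound, so 3 is optimal.

3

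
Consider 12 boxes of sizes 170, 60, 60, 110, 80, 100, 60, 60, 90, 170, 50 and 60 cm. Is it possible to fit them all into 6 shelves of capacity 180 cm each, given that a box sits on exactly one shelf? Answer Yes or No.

Total = 1070 cm; ⌈1070/180⌉ = 6.
The bound of 6 does not rule out 6, but exhaustive search shows no assignment into 6 shelves of capacity 180 cm exists — the minimum is 7.

No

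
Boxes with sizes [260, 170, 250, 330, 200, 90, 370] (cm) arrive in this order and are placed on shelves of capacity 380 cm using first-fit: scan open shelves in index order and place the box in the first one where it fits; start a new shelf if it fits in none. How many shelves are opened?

  260 → shelf 1 (new)  [load 260/380]
  170 → shelf 2 (new)  [load 170/380]
  250 → shelf 3 (new)  [load 250/380]
  330 → shelf 4 (new)  [load 330/380]
  200 → shelf 2  [load 370/380]
  90 → shelf 1  [load 350/380]
  370 → shelf 5 (new)  [load 370/380]
5 shelves opened.

5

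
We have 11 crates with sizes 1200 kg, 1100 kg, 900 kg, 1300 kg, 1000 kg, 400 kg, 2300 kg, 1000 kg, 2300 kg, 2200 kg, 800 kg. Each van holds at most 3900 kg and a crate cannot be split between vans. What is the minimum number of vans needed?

4

Total = 2300 + 2300 + 2200 + 1300 + 1200 + 1100 + 1000 + 1000 + 900 + 800 + 400 = 14500 kg.
Lower bound: ⌈14500/3900⌉ = 4 vans.
A packing using 4 vans:
  van 1: 2300 + 1300 = 3600
  van 2: 2300 + 1200 + 400 = 3900
  van 3: 2200 + 1100 = 3300
  van 4: 1000 + 1000 + 900 + 800 = 3700
This matches the lower bound, so 4 is optimal.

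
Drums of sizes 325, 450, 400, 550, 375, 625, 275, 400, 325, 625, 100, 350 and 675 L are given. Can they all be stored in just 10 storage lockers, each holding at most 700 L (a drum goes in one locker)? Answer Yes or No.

Yes

A valid assignment using 9 storage lockers:
  locker 1: 675 = 675
  locker 2: 625 = 625
  locker 3: 625 = 625
  locker 4: 550 + 100 = 650
  locker 5: 450 = 450
  locker 6: 400 + 275 = 675
  locker 7: 400 = 400
  locker 8: 375 + 325 = 700
  locker 9: 350 + 325 = 675
That uses only 9 ≤ 10, so 10 storage lockers are enough.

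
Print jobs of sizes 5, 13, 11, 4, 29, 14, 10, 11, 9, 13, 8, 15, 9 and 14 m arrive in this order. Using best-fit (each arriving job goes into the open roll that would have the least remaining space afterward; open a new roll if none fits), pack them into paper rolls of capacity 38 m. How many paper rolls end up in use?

5

  5 → roll 1 (new)  [load 5/38]
  13 → roll 1  [load 18/38]
  11 → roll 1  [load 29/38]
  4 → roll 1  [load 33/38]
  29 → roll 2 (new)  [load 29/38]
  14 → roll 3 (new)  [load 14/38]
  10 → roll 3  [load 24/38]
  11 → roll 3  [load 35/38]
  9 → roll 2  [load 38/38]
  13 → roll 4 (new)  [load 13/38]
  8 → roll 4  [load 21/38]
  15 → roll 4  [load 36/38]
  9 → roll 5 (new)  [load 9/38]
  14 → roll 5  [load 23/38]
5 paper rolls opened.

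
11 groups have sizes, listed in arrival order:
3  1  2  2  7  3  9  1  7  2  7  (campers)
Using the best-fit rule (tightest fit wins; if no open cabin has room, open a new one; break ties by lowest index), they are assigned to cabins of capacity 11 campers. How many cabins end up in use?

5

  3 → cabin 1 (new)  [load 3/11]
  1 → cabin 1  [load 4/11]
  2 → cabin 1  [load 6/11]
  2 → cabin 1  [load 8/11]
  7 → cabin 2 (new)  [load 7/11]
  3 → cabin 1  [load 11/11]
  9 → cabin 3 (new)  [load 9/11]
  1 → cabin 3  [load 10/11]
  7 → cabin 4 (new)  [load 7/11]
  2 → cabin 2  [load 9/11]
  7 → cabin 5 (new)  [load 7/11]
5 cabins opened.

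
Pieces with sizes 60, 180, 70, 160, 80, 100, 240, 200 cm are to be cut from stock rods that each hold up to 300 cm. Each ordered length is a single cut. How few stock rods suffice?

4

Total = 240 + 200 + 180 + 160 + 100 + 80 + 70 + 60 = 1090 cm.
Lower bound: ⌈1090/300⌉ = 4 stock rods.
A packing using 4 stock rods:
  stock rod 1: 240 + 60 = 300
  stock rod 2: 200 + 100 = 300
  stock rod 3: 180 + 80 = 260
  stock rod 4: 160 + 70 = 230
This matches the lower bound, so 4 is optimal.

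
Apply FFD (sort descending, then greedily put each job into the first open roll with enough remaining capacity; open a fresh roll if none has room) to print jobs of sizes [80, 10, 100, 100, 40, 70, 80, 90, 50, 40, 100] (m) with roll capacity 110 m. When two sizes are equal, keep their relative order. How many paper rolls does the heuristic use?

Sorted descending: 100, 100, 100, 90, 80, 80, 70, 50, 40, 40, 10.
  100 → roll 1 (new)  [load 100/110]
  100 → roll 2 (new)  [load 100/110]
  100 → roll 3 (new)  [load 100/110]
  90 → roll 4 (new)  [load 90/110]
  80 → roll 5 (new)  [load 80/110]
  80 → roll 6 (new)  [load 80/110]
  70 → roll 7 (new)  [load 70/110]
  50 → roll 8 (new)  [load 50/110]
  40 → roll 7  [load 110/110]
  40 → roll 8  [load 90/110]
  10 → roll 1  [load 110/110]
8 paper rolls opened.

8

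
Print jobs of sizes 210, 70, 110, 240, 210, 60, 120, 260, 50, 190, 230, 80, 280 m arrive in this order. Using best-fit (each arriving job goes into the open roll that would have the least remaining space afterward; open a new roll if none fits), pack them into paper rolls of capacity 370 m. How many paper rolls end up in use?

7

  210 → roll 1 (new)  [load 210/370]
  70 → roll 1  [load 280/370]
  110 → roll 2 (new)  [load 110/370]
  240 → roll 2  [load 350/370]
  210 → roll 3 (new)  [load 210/370]
  60 → roll 1  [load 340/370]
  120 → roll 3  [load 330/370]
  260 → roll 4 (new)  [load 260/370]
  50 → roll 4  [load 310/370]
  190 → roll 5 (new)  [load 190/370]
  230 → roll 6 (new)  [load 230/370]
  80 → roll 6  [load 310/370]
  280 → roll 7 (new)  [load 280/370]
7 paper rolls opened.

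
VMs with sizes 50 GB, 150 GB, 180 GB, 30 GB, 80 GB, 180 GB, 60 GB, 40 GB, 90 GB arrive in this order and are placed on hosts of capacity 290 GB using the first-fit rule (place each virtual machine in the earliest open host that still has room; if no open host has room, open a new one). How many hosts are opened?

4

  50 → host 1 (new)  [load 50/290]
  150 → host 1  [load 200/290]
  180 → host 2 (new)  [load 180/290]
  30 → host 1  [load 230/290]
  80 → host 2  [load 260/290]
  180 → host 3 (new)  [load 180/290]
  60 → host 1  [load 290/290]
  40 → host 3  [load 220/290]
  90 → host 4 (new)  [load 90/290]
4 hosts opened.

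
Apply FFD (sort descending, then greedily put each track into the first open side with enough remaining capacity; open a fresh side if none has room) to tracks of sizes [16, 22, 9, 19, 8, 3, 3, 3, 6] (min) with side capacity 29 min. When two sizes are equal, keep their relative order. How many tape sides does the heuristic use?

Sorted descending: 22, 19, 16, 9, 8, 6, 3, 3, 3.
  22 → side 1 (new)  [load 22/29]
  19 → side 2 (new)  [load 19/29]
  16 → side 3 (new)  [load 16/29]
  9 → side 2  [load 28/29]
  8 → side 3  [load 24/29]
  6 → side 1  [load 28/29]
  3 → side 3  [load 27/29]
  3 → side 4 (new)  [load 3/29]
  3 → side 4  [load 6/29]
4 tape sides opened.

4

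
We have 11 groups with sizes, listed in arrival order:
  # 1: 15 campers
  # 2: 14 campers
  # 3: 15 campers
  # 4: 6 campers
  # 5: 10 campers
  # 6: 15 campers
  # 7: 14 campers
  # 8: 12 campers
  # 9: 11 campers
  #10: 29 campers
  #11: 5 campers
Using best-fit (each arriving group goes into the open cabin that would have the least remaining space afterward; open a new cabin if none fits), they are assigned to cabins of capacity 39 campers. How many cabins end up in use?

  15 → cabin 1 (new)  [load 15/39]
  14 → cabin 1  [load 29/39]
  15 → cabin 2 (new)  [load 15/39]
  6 → cabin 1  [load 35/39]
  10 → cabin 2  [load 25/39]
  15 → cabin 3 (new)  [load 15/39]
  14 → cabin 2  [load 39/39]
  12 → cabin 3  [load 27/39]
  11 → cabin 3  [load 38/39]
  29 → cabin 4 (new)  [load 29/39]
  5 → cabin 4  [load 34/39]
4 cabins opened.

4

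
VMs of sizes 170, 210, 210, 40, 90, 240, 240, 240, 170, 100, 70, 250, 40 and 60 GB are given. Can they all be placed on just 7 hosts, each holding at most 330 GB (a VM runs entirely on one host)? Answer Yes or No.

No

Total = 2130 GB; ⌈2130/330⌉ = 7.
8 VMs each exceed half the capacity and cannot share a host, forcing at least 8 hosts.
At least 8 hosts are required, but only 7 are allowed.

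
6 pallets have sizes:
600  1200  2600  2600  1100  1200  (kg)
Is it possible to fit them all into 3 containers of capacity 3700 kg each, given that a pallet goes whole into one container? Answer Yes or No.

A valid assignment using 3 containers:
  container 1: 2600 + 1100 = 3700
  container 2: 2600 + 600 = 3200
  container 3: 1200 + 1200 = 2400
Every load is within 3700 kg, so 3 containers suffice.

Yes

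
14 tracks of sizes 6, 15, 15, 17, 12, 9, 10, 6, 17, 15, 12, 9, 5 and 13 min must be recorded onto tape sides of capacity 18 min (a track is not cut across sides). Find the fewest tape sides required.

10

Total = 17 + 17 + 15 + 15 + 15 + 13 + 12 + 12 + 10 + 9 + 9 + 6 + 6 + 5 = 161 min.
Lower bound: ⌈161/18⌉ = 9 tape sides.
A packing using 10 tape sides:
  side 1: 17 = 17
  side 2: 17 = 17
  side 3: 15 = 15
  side 4: 15 = 15
  side 5: 15 = 15
  side 6: 13 + 5 = 18
  side 7: 12 + 6 = 18
  side 8: 12 + 6 = 18
  side 9: 10 = 10
  side 10: 9 + 9 = 18
No arrangement into 9 tape sides stays within capacity, so 10 is optimal.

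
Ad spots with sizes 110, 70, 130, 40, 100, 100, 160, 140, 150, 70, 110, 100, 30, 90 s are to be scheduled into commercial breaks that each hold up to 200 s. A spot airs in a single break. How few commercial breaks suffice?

Total = 160 + 150 + 140 + 130 + 110 + 110 + 100 + 100 + 100 + 90 + 70 + 70 + 40 + 30 = 1400 s.
Lower bound: ⌈1400/200⌉ = 7 commercial breaks.
A packing using 8 commercial breaks:
  break 1: 160 + 40 = 200
  break 2: 150 + 30 = 180
  break 3: 140 = 140
  break 4: 130 + 70 = 200
  break 5: 110 + 90 = 200
  break 6: 110 + 70 = 180
  break 7: 100 + 100 = 200
  break 8: 100 = 100
No arrangement into 7 commercial breaks stays within capacity, so 8 is optimal.

8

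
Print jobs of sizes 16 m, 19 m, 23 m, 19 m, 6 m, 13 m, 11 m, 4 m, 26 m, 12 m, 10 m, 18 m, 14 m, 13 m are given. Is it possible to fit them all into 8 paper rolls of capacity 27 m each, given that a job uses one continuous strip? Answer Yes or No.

No

Total = 204 m; ⌈204/27⌉ = 8.
The bound of 8 does not rule out 8, but exhaustive search shows no assignment into 8 paper rolls of capacity 27 m exists — the minimum is 9.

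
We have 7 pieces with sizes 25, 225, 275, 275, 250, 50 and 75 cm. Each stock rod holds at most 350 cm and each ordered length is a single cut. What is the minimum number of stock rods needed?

4

Total = 275 + 275 + 250 + 225 + 75 + 50 + 25 = 1175 cm.
Lower bound: ⌈1175/350⌉ = 4 stock rods.
A packing using 4 stock rods:
  stock rod 1: 275 + 75 = 350
  stock rod 2: 275 + 50 + 25 = 350
  stock rod 3: 250 = 250
  stock rod 4: 225 = 225
This matches the lower bound, so 4 is optimal.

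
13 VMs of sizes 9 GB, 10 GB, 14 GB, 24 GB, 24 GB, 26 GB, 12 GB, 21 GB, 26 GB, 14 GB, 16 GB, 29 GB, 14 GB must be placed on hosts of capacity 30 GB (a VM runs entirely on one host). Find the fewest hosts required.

Total = 29 + 26 + 26 + 24 + 24 + 21 + 16 + 14 + 14 + 14 + 12 + 10 + 9 = 239 GB.
Lower bound: ⌈239/30⌉ = 8 hosts.
A packing using 9 hosts:
  host 1: 29 = 29
  host 2: 26 = 26
  host 3: 26 = 26
  host 4: 24 = 24
  host 5: 24 = 24
  host 6: 21 + 9 = 30
  host 7: 16 + 14 = 30
  host 8: 14 + 14 = 28
  host 9: 12 + 10 = 22
No arrangement into 8 hosts stays within capacity, so 9 is optimal.

9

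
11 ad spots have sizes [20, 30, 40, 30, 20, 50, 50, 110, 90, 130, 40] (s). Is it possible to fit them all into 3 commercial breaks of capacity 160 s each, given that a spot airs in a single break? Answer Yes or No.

No

Total = 610 s; ⌈610/160⌉ = 4.
At least 4 commercial breaks are required, but only 3 are allowed.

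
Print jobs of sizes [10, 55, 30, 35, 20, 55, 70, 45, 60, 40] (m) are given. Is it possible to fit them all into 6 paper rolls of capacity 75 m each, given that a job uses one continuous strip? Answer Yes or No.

A valid assignment using 6 paper rolls:
  roll 1: 70 = 70
  roll 2: 60 + 10 = 70
  roll 3: 55 + 20 = 75
  roll 4: 55 = 55
  roll 5: 45 + 30 = 75
  roll 6: 40 + 35 = 75
Every load is within 75 m, so 6 paper rolls suffice.

Yes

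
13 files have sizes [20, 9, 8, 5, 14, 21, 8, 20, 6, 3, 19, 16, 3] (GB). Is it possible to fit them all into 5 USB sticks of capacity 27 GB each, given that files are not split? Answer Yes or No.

Total = 152 GB; ⌈152/27⌉ = 6.
At least 6 USB sticks are required, but only 5 are allowed.

No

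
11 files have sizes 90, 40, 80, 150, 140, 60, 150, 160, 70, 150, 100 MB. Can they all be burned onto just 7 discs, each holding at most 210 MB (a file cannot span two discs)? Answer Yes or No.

Yes

A valid assignment using 7 discs:
  disc 1: 160 + 40 = 200
  disc 2: 150 + 60 = 210
  disc 3: 150 = 150
  disc 4: 150 = 150
  disc 5: 140 + 70 = 210
  disc 6: 100 + 90 = 190
  disc 7: 80 = 80
Every load is within 210 MB, so 7 discs suffice.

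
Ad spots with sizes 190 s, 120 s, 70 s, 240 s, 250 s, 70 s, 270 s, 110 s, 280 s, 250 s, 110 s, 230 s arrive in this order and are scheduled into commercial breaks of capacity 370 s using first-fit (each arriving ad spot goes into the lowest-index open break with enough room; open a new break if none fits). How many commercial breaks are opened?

  190 → break 1 (new)  [load 190/370]
  120 → break 1  [load 310/370]
  70 → break 2 (new)  [load 70/370]
  240 → break 2  [load 310/370]
  250 → break 3 (new)  [load 250/370]
  70 → break 3  [load 320/370]
  270 → break 4 (new)  [load 270/370]
  110 → break 5 (new)  [load 110/370]
  280 → break 6 (new)  [load 280/370]
  250 → break 5  [load 360/370]
  110 → break 7 (new)  [load 110/370]
  230 → break 7  [load 340/370]
7 commercial breaks opened.

7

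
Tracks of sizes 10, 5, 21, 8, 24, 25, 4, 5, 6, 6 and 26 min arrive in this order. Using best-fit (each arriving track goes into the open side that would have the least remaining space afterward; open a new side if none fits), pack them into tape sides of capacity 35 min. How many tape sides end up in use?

  10 → side 1 (new)  [load 10/35]
  5 → side 1  [load 15/35]
  21 → side 2 (new)  [load 21/35]
  8 → side 2  [load 29/35]
  24 → side 3 (new)  [load 24/35]
  25 → side 4 (new)  [load 25/35]
  4 → side 2  [load 33/35]
  5 → side 4  [load 30/35]
  6 → side 3  [load 30/35]
  6 → side 1  [load 21/35]
  26 → side 5 (new)  [load 26/35]
5 tape sides opened.

5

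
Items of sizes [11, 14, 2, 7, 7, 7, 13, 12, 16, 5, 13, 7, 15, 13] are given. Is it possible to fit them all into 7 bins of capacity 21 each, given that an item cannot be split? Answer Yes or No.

Total = 142; ⌈142/21⌉ = 7.
8 items each exceed half the capacity and cannot share a bin, forcing at least 8 bins.
At least 8 bins are required, but only 7 are allowed.

No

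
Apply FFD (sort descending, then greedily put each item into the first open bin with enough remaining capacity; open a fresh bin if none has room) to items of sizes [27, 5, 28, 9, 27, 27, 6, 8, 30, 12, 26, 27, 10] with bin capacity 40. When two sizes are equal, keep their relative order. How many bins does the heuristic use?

Sorted descending: 30, 28, 27, 27, 27, 27, 26, 12, 10, 9, 8, 6, 5.
  30 → bin 1 (new)  [load 30/40]
  28 → bin 2 (new)  [load 28/40]
  27 → bin 3 (new)  [load 27/40]
  27 → bin 4 (new)  [load 27/40]
  27 → bin 5 (new)  [load 27/40]
  27 → bin 6 (new)  [load 27/40]
  26 → bin 7 (new)  [load 26/40]
  12 → bin 2  [load 40/40]
  10 → bin 1  [load 40/40]
  9 → bin 3  [load 36/40]
  8 → bin 4  [load 35/40]
  6 → bin 5  [load 33/40]
  5 → bin 4  [load 40/40]
7 bins opened.

7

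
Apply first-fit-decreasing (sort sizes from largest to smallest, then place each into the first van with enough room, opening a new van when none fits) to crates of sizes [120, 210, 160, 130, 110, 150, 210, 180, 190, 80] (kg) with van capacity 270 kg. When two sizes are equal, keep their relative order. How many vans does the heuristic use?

7

Sorted descending: 210, 210, 190, 180, 160, 150, 130, 120, 110, 80.
  210 → van 1 (new)  [load 210/270]
  210 → van 2 (new)  [load 210/270]
  190 → van 3 (new)  [load 190/270]
  180 → van 4 (new)  [load 180/270]
  160 → van 5 (new)  [load 160/270]
  150 → van 6 (new)  [load 150/270]
  130 → van 7 (new)  [load 130/270]
  120 → van 6  [load 270/270]
  110 → van 5  [load 270/270]
  80 → van 3  [load 270/270]
7 vans opened.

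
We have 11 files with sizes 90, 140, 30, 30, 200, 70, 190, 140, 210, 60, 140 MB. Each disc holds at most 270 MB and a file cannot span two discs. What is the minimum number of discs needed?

6

Total = 210 + 200 + 190 + 140 + 140 + 140 + 90 + 70 + 60 + 30 + 30 = 1300 MB.
Lower bound: ⌈1300/270⌉ = 5 discs.
Also, 6 files each exceed 135 MB, and no two of those can share a disc, so at least 6 discs are needed.
A packing using 6 discs:
  disc 1: 210 + 60 = 270
  disc 2: 200 + 70 = 270
  disc 3: 190 + 30 + 30 = 250
  disc 4: 140 + 90 = 230
  disc 5: 140 = 140
  disc 6: 140 = 140
This matches the lower bound, so 6 is optimal.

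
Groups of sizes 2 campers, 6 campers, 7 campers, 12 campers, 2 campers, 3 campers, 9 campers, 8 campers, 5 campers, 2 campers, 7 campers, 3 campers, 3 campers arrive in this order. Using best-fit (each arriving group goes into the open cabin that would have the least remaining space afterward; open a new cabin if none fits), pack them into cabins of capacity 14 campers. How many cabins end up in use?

  2 → cabin 1 (new)  [load 2/14]
  6 → cabin 1  [load 8/14]
  7 → cabin 2 (new)  [load 7/14]
  12 → cabin 3 (new)  [load 12/14]
  2 → cabin 3  [load 14/14]
  3 → cabin 1  [load 11/14]
  9 → cabin 4 (new)  [load 9/14]
  8 → cabin 5 (new)  [load 8/14]
  5 → cabin 4  [load 14/14]
  2 → cabin 1  [load 13/14]
  7 → cabin 2  [load 14/14]
  3 → cabin 5  [load 11/14]
  3 → cabin 5  [load 14/14]
5 cabins opened.

5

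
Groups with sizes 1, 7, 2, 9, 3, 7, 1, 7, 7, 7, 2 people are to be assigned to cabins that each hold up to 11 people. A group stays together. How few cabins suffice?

Total = 9 + 7 + 7 + 7 + 7 + 7 + 3 + 2 + 2 + 1 + 1 = 53 people.
Lower bound: ⌈53/11⌉ = 5 cabins.
Also, 6 groups each exceed 11/2 people, and no two of those can share a cabin, so at least 6 cabins are needed.
A packing using 6 cabins:
  cabin 1: 9 + 2 = 11
  cabin 2: 7 + 3 + 1 = 11
  cabin 3: 7 + 2 + 1 = 10
  cabin 4: 7 = 7
  cabin 5: 7 = 7
  cabin 6: 7 = 7
This matches the lower bound, so 6 is optimal.

6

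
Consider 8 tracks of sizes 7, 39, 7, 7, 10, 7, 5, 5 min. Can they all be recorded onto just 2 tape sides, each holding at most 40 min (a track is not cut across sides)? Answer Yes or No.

No

Total = 87 min; ⌈87/40⌉ = 3.
At least 3 tape sides are required, but only 2 are allowed.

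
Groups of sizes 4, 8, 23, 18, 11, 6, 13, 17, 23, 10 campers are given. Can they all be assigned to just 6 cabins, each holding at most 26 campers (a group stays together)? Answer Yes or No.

Yes

A valid assignment using 6 cabins:
  cabin 1: 23 = 23
  cabin 2: 23 = 23
  cabin 3: 18 + 8 = 26
  cabin 4: 17 + 6 = 23
  cabin 5: 13 + 11 = 24
  cabin 6: 10 + 4 = 14
Every load is within 26 campers, so 6 cabins suffice.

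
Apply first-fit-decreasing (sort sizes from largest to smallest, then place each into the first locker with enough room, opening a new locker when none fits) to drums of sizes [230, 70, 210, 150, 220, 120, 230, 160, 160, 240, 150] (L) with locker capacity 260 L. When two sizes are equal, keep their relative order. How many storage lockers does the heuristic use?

10

Sorted descending: 240, 230, 230, 220, 210, 160, 160, 150, 150, 120, 70.
  240 → locker 1 (new)  [load 240/260]
  230 → locker 2 (new)  [load 230/260]
  230 → locker 3 (new)  [load 230/260]
  220 → locker 4 (new)  [load 220/260]
  210 → locker 5 (new)  [load 210/260]
  160 → locker 6 (new)  [load 160/260]
  160 → locker 7 (new)  [load 160/260]
  150 → locker 8 (new)  [load 150/260]
  150 → locker 9 (new)  [load 150/260]
  120 → locker 10 (new)  [load 120/260]
  70 → locker 6  [load 230/260]
10 storage lockers opened.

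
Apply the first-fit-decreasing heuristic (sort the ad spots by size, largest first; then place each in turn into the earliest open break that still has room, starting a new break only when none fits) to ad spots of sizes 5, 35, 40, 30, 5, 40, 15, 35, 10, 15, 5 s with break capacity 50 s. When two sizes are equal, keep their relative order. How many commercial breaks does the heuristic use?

5

Sorted descending: 40, 40, 35, 35, 30, 15, 15, 10, 5, 5, 5.
  40 → break 1 (new)  [load 40/50]
  40 → break 2 (new)  [load 40/50]
  35 → break 3 (new)  [load 35/50]
  35 → break 4 (new)  [load 35/50]
  30 → break 5 (new)  [load 30/50]
  15 → break 3  [load 50/50]
  15 → break 4  [load 50/50]
  10 → break 1  [load 50/50]
  5 → break 2  [load 45/50]
  5 → break 2  [load 50/50]
  5 → break 5  [load 35/50]
5 commercial breaks opened.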